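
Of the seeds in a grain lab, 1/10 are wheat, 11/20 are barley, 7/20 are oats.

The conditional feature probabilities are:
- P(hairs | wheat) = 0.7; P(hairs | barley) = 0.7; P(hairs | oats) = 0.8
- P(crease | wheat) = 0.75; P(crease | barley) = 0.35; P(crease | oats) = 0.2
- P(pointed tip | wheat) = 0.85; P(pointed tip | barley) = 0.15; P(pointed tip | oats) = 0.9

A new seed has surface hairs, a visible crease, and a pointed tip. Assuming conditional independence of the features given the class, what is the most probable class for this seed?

wheat: 0.1 × 0.7 × 0.75 × 0.85 = 0.044625
barley: 0.55 × 0.7 × 0.35 × 0.15 = 0.0202125
oats: 0.35 × 0.8 × 0.2 × 0.9 = 0.0504
Highest score → oats.

oats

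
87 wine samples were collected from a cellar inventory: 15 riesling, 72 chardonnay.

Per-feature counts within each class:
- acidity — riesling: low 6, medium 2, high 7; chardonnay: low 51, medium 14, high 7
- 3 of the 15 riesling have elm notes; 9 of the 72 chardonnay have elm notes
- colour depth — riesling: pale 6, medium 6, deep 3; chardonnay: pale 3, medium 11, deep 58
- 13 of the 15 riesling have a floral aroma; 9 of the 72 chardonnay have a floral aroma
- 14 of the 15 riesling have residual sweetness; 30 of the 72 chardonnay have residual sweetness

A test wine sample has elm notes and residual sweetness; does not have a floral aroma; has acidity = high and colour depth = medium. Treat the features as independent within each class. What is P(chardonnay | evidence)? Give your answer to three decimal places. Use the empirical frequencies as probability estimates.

0.412

riesling: (15/87) × (7/15) × (3/15) × (6/15) × (2/15) × (14/15) ≈ 0.000801022
chardonnay: (72/87) × (7/72) × (9/72) × (11/72) × (63/72) × (30/72) ≈ 0.000560203
P(chardonnay | x) = 0.000560203 / 0.001361225 ≈ 0.412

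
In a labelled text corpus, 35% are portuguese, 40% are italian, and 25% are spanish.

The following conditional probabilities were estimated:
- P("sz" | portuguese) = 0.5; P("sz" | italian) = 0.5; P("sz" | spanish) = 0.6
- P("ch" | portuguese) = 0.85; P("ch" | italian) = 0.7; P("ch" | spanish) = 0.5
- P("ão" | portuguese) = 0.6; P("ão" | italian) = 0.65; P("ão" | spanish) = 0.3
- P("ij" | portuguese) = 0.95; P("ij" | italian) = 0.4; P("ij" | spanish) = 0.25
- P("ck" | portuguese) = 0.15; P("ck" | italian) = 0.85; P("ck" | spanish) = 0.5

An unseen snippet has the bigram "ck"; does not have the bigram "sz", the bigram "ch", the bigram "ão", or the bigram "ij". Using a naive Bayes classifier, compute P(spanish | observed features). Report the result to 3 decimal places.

0.549

portuguese: 0.35 × (1−0.5) × (1−0.85) × (1−0.6) × (1−0.95) × 0.15 = 0.00007875
italian: 0.4 × (1−0.5) × (1−0.7) × (1−0.65) × (1−0.4) × 0.85 = 0.01071
spanish: 0.25 × (1−0.6) × (1−0.5) × (1−0.3) × (1−0.25) × 0.5 = 0.013125
P(spanish | x) = 0.013125 / 0.02391375 ≈ 0.549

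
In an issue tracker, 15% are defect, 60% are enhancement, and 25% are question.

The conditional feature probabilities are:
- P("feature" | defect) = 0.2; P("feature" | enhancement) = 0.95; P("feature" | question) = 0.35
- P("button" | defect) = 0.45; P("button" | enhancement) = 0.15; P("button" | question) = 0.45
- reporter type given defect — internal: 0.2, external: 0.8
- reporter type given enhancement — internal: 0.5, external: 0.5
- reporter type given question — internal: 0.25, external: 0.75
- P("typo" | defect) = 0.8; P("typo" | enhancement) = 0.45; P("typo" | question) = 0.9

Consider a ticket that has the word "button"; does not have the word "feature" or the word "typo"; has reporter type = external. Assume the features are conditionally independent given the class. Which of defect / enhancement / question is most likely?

defect

defect: 0.15 × (1−0.2) × 0.45 × 0.8 × (1−0.8) = 0.00864
enhancement: 0.6 × (1−0.95) × 0.15 × 0.5 × (1−0.45) = 0.0012375
question: 0.25 × (1−0.35) × 0.45 × 0.75 × (1−0.9) = 0.005484375
Highest score → defect.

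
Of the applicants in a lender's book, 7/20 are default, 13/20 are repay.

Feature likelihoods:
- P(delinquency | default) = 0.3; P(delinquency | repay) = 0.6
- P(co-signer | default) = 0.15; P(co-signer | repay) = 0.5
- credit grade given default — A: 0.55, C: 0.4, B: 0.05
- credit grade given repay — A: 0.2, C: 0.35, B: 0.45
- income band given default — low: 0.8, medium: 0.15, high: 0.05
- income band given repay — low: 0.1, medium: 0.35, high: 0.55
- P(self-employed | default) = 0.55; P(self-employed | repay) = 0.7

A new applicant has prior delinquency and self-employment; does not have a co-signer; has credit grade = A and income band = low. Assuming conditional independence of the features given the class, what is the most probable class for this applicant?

default

default: 0.35 × 0.3 × (1−0.15) × 0.55 × 0.8 × 0.55 = 0.0215985
repay: 0.65 × 0.6 × (1−0.5) × 0.2 × 0.1 × 0.7 = 0.00273
Highest score → default.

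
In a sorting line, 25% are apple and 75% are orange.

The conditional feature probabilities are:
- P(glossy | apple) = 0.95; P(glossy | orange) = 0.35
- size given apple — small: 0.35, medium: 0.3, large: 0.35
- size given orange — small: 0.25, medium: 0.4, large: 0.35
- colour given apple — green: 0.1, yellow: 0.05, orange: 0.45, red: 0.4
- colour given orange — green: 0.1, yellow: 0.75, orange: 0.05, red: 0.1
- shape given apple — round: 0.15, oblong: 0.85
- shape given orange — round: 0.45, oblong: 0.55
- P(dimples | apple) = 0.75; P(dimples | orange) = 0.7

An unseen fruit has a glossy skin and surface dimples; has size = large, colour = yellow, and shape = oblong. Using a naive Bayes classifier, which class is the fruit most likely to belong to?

apple: 0.25 × 0.95 × 0.35 × 0.05 × 0.85 × 0.75 = 0.002649609375
orange: 0.75 × 0.35 × 0.35 × 0.75 × 0.55 × 0.7 = 0.02652890625
Highest score → orange.

orange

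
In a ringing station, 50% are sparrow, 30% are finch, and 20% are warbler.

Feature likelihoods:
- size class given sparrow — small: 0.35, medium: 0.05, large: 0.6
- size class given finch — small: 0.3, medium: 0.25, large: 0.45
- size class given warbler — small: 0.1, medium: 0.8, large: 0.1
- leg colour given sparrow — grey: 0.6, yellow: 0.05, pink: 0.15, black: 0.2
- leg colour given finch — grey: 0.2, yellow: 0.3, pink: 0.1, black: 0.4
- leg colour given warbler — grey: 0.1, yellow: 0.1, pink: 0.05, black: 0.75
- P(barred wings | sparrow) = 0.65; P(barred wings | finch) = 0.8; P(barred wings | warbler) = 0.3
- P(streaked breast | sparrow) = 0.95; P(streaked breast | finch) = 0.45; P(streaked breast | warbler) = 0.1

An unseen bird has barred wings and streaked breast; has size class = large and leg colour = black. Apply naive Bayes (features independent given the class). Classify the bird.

sparrow

sparrow: 0.5 × 0.6 × 0.2 × 0.65 × 0.95 = 0.03705
finch: 0.3 × 0.45 × 0.4 × 0.8 × 0.45 = 0.01944
warbler: 0.2 × 0.1 × 0.75 × 0.3 × 0.1 = 0.00045
Highest score → sparrow.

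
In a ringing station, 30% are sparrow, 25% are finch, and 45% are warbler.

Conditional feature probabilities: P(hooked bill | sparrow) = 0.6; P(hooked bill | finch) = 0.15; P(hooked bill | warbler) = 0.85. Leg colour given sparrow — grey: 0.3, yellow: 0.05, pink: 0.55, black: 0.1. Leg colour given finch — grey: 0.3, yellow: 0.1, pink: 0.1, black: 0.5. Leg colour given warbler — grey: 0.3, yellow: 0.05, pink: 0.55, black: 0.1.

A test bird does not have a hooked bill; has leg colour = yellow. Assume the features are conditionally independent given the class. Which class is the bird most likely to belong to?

sparrow: 0.3 × (1−0.6) × 0.05 = 0.006
finch: 0.25 × (1−0.15) × 0.1 = 0.02125
warbler: 0.45 × (1−0.85) × 0.05 = 0.003375
Highest score → finch.

finch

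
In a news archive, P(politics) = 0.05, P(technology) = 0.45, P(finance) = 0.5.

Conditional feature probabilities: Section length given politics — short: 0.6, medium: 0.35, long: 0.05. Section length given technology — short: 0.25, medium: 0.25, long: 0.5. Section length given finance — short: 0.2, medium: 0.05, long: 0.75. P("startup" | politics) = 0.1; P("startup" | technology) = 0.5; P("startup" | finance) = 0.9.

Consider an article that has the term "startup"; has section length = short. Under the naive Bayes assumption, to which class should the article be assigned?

finance

politics: 0.05 × 0.6 × 0.1 = 0.003
technology: 0.45 × 0.25 × 0.5 = 0.05625
finance: 0.5 × 0.2 × 0.9 = 0.09
Highest score → finance.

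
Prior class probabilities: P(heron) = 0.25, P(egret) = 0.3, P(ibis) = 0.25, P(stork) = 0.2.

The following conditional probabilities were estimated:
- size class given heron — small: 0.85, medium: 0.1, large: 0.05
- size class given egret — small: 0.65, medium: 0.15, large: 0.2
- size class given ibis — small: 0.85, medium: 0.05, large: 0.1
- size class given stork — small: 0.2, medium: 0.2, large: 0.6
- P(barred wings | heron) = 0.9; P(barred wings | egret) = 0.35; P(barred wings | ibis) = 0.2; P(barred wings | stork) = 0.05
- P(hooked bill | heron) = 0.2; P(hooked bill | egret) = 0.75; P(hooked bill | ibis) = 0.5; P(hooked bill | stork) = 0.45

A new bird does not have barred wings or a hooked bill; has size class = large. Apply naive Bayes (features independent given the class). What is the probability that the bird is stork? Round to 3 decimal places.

heron: 0.25 × 0.05 × (1−0.9) × (1−0.2) = 0.001
egret: 0.3 × 0.2 × (1−0.35) × (1−0.75) = 0.00975
ibis: 0.25 × 0.1 × (1−0.2) × (1−0.5) = 0.01
stork: 0.2 × 0.6 × (1−0.05) × (1−0.45) = 0.0627
P(stork | x) = 0.0627 / 0.08345 ≈ 0.751

0.751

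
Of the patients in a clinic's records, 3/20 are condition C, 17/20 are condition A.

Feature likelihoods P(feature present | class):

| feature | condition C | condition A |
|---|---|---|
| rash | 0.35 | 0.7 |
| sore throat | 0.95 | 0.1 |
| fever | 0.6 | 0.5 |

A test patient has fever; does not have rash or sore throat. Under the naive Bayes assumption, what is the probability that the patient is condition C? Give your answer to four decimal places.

condition C: 0.15 × (1−0.35) × (1−0.95) × 0.6 = 0.002925
condition A: 0.85 × (1−0.7) × (1−0.1) × 0.5 = 0.11475
P(condition C | x) = 0.002925 / 0.117675 ≈ 0.0249

0.0249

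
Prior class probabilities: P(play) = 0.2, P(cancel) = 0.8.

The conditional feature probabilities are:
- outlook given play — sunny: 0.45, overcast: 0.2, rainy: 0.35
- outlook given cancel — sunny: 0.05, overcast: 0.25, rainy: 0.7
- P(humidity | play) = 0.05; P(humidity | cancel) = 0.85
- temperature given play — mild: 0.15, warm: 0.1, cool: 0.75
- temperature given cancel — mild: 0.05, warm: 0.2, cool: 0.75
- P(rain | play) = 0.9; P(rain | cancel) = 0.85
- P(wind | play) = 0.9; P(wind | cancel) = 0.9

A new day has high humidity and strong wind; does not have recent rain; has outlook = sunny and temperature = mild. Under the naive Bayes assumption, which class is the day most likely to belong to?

play: 0.2 × 0.45 × 0.05 × 0.15 × (1−0.9) × 0.9 = 0.00006075
cancel: 0.8 × 0.05 × 0.85 × 0.05 × (1−0.85) × 0.9 = 0.0002295
Highest score → cancel.

cancel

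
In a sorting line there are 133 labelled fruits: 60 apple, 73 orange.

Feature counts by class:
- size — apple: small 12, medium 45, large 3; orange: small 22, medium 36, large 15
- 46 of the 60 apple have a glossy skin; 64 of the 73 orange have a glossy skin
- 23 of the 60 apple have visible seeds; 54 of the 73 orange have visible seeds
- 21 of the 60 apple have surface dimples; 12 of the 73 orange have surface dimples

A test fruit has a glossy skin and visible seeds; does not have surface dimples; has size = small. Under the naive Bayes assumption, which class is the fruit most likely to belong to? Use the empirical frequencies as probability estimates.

orange

apple: (60/133) × (12/60) × (46/60) × (23/60) × (39/60) ≈ 0.0172356
orange: (73/133) × (22/73) × (64/73) × (54/73) × (61/73) ≈ 0.0896409
Highest score → orange.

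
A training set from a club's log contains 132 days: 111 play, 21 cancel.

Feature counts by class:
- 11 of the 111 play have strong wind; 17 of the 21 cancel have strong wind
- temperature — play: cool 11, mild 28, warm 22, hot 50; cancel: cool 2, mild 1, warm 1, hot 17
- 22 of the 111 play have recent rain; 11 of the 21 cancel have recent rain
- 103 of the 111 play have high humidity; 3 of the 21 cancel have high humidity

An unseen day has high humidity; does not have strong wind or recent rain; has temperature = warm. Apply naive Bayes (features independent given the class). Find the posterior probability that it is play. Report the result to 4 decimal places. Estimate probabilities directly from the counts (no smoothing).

play: (111/132) × (100/111) × (22/111) × (89/111) × (103/111) ≈ 0.111714
cancel: (21/132) × (4/21) × (1/21) × (10/21) × (3/21) ≈ 0.0000981634
P(play | x) = 0.111714 / 0.1118121634 ≈ 0.9991

0.9991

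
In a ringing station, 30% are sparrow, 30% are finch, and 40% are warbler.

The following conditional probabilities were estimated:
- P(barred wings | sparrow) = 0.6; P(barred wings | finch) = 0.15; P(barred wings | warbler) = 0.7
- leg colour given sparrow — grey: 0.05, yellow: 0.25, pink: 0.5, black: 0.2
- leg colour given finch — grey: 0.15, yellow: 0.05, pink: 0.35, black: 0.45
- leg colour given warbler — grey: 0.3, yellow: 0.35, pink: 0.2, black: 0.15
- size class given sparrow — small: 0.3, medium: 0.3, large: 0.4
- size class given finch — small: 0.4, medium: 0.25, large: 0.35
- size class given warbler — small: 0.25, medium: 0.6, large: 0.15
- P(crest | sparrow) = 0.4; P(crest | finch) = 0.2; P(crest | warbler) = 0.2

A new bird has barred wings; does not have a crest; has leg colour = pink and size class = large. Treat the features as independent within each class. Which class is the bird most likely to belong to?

sparrow: 0.3 × 0.6 × 0.5 × 0.4 × (1−0.4) = 0.0216
finch: 0.3 × 0.15 × 0.35 × 0.35 × (1−0.2) = 0.00441
warbler: 0.4 × 0.7 × 0.2 × 0.15 × (1−0.2) = 0.00672
Highest score → sparrow.

sparrow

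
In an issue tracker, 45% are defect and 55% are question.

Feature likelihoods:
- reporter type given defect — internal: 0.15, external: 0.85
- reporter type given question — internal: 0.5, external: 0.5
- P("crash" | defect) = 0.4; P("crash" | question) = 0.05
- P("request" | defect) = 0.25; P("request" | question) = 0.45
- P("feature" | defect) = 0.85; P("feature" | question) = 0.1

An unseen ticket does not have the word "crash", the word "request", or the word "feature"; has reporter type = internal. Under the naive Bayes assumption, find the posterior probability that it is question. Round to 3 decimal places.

defect: 0.45 × 0.15 × (1−0.4) × (1−0.25) × (1−0.85) = 0.00455625
question: 0.55 × 0.5 × (1−0.05) × (1−0.45) × (1−0.1) = 0.12931875
P(question | x) = 0.12931875 / 0.133875 ≈ 0.966

0.966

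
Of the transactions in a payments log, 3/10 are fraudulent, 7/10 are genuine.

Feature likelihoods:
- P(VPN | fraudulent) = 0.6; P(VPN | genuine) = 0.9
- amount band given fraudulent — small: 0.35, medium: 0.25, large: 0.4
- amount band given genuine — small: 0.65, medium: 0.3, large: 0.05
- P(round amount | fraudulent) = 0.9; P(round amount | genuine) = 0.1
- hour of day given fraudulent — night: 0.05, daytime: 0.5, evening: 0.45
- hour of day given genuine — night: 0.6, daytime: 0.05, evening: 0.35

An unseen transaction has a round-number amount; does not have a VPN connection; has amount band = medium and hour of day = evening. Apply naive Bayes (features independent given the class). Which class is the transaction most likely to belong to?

fraudulent: 0.3 × (1−0.6) × 0.25 × 0.9 × 0.45 = 0.01215
genuine: 0.7 × (1−0.9) × 0.3 × 0.1 × 0.35 = 0.000735
Highest score → fraudulent.

fraudulent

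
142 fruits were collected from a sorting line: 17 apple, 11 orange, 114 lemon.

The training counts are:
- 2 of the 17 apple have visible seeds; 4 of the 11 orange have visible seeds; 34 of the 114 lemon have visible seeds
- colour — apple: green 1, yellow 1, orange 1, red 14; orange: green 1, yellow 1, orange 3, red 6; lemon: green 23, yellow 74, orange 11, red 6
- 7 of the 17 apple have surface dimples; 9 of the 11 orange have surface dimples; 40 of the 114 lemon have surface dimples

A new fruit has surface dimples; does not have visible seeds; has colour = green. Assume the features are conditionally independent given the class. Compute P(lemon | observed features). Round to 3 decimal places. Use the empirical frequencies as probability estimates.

0.865

apple: (17/142) × (15/17) × (1/17) × (7/17) ≈ 0.0025586
orange: (11/142) × (7/11) × (1/11) × (9/11) ≈ 0.00366663
lemon: (114/142) × (80/114) × (23/114) × (40/114) ≈ 0.0398823
P(lemon | x) = 0.0398823 / 0.04610753 ≈ 0.865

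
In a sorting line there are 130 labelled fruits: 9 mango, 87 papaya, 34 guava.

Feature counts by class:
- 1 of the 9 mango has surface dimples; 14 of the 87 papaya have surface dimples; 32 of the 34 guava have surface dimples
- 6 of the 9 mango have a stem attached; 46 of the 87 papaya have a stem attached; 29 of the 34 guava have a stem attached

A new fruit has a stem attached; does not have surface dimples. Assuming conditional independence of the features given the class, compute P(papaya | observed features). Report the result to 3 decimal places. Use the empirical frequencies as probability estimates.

mango: (9/130) × (8/9) × (6/9) ≈ 0.0410256
papaya: (87/130) × (73/87) × (46/87) ≈ 0.296905
guava: (34/130) × (2/34) × (29/34) ≈ 0.0131222
P(papaya | x) = 0.296905 / 0.3510528 ≈ 0.846

0.846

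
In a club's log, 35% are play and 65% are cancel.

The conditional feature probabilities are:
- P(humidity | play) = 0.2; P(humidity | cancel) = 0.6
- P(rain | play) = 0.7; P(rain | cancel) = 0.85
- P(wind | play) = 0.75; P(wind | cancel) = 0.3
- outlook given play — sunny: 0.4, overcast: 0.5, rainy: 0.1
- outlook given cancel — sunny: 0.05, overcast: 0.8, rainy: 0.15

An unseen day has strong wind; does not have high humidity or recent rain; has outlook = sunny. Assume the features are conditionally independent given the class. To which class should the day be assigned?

play: 0.35 × (1−0.2) × (1−0.7) × 0.75 × 0.4 = 0.0252
cancel: 0.65 × (1−0.6) × (1−0.85) × 0.3 × 0.05 = 0.000585
Highest score → play.

play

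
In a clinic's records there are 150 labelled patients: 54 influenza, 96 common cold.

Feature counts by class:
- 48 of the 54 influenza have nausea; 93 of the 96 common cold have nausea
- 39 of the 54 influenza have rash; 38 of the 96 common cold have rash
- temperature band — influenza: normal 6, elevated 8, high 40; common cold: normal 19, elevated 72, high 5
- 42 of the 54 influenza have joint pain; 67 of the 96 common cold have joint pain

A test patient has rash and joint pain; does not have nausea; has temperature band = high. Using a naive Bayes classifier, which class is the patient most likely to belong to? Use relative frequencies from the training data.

influenza: (54/150) × (6/54) × (39/54) × (40/54) × (42/54) ≈ 0.0166438
common cold: (96/150) × (3/96) × (38/96) × (5/96) × (67/96) ≈ 0.000287769
Highest score → influenza.

influenza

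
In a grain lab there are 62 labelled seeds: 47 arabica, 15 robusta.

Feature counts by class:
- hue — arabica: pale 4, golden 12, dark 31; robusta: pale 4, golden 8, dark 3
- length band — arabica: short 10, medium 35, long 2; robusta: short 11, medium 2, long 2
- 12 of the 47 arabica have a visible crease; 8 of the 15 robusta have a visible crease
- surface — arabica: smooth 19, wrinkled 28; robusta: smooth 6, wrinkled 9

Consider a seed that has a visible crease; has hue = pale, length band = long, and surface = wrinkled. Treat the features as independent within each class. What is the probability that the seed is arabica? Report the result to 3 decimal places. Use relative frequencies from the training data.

arabica: (47/62) × (4/47) × (2/47) × (12/47) × (28/47) ≈ 0.000417584
robusta: (15/62) × (4/15) × (2/15) × (8/15) × (9/15) ≈ 0.00275269
P(arabica | x) = 0.000417584 / 0.003170274 ≈ 0.132

0.132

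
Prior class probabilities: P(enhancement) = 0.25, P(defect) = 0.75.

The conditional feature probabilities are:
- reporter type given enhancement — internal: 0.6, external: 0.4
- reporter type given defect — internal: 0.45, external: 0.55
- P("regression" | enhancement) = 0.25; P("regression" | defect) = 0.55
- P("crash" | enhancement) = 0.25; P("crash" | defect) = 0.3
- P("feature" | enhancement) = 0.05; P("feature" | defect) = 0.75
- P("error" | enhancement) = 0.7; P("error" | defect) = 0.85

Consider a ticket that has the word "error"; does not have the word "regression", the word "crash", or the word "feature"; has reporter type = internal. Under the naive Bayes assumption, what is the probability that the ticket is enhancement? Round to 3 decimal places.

0.713

enhancement: 0.25 × 0.6 × (1−0.25) × (1−0.25) × (1−0.05) × 0.7 = 0.056109375
defect: 0.75 × 0.45 × (1−0.55) × (1−0.3) × (1−0.75) × 0.85 = 0.02259140625
P(enhancement | x) = 0.056109375 / 0.07870078125 ≈ 0.713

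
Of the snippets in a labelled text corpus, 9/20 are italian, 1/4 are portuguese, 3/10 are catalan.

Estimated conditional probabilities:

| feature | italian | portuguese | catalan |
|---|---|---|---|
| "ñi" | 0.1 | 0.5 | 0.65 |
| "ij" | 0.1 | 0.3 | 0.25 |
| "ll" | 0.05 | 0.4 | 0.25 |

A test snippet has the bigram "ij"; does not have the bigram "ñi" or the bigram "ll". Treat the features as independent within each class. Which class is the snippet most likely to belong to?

italian

italian: 0.45 × (1−0.1) × 0.1 × (1−0.05) = 0.038475
portuguese: 0.25 × (1−0.5) × 0.3 × (1−0.4) = 0.0225
catalan: 0.3 × (1−0.65) × 0.25 × (1−0.25) = 0.0196875
Highest score → italian.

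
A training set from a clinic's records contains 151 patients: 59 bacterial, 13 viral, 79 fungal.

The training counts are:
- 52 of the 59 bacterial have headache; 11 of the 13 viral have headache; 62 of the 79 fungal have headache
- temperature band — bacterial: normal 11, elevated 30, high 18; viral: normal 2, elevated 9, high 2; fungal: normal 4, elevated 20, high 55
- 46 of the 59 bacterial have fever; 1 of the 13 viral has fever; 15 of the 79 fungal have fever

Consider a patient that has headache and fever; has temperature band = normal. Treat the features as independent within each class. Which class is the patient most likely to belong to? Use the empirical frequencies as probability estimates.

bacterial

bacterial: (59/151) × (52/59) × (11/59) × (46/59) ≈ 0.0500579
viral: (13/151) × (11/13) × (2/13) × (1/13) ≈ 0.000862103
fungal: (79/151) × (62/79) × (4/79) × (15/79) ≈ 0.00394741
Highest score → bacterial.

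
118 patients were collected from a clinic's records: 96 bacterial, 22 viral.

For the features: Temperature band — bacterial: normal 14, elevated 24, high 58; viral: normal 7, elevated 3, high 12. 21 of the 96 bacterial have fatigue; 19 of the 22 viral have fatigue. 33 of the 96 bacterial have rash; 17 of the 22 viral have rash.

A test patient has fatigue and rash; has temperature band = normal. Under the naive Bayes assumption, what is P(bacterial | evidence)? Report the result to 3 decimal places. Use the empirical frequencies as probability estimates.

bacterial: (96/118) × (14/96) × (21/96) × (33/96) ≈ 0.00892148
viral: (22/118) × (7/22) × (19/22) × (17/22) ≈ 0.0395889
P(bacterial | x) = 0.00892148 / 0.04851038 ≈ 0.184

0.184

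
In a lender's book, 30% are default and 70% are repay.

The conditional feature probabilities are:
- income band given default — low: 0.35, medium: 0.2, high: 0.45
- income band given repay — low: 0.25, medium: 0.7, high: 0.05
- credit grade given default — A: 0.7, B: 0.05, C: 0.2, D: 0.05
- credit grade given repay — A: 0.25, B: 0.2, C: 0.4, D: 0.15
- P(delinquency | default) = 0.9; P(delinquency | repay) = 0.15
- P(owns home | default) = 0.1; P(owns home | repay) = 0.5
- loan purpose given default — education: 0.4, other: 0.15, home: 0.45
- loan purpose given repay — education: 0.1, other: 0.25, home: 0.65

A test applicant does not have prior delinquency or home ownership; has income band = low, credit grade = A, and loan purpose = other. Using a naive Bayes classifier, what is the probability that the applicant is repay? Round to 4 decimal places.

default: 0.3 × 0.35 × 0.7 × (1−0.9) × (1−0.1) × 0.15 = 0.00099225
repay: 0.7 × 0.25 × 0.25 × (1−0.15) × (1−0.5) × 0.25 = 0.0046484375
P(repay | x) = 0.0046484375 / 0.0056406875 ≈ 0.8241

0.8241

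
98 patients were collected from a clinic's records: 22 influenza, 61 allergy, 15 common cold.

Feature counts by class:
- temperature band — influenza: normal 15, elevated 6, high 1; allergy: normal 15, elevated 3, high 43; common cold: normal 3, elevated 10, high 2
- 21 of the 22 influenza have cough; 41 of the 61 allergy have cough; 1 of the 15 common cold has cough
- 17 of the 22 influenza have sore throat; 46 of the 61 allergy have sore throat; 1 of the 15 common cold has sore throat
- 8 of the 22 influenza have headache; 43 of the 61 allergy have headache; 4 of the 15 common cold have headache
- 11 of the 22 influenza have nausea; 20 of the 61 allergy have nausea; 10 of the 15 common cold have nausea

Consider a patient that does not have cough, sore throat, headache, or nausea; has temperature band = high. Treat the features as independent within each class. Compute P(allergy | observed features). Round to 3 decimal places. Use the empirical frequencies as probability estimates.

influenza: (22/98) × (1/22) × (1/22) × (5/22) × (14/22) × (11/22) ≈ 0.0000335408
allergy: (61/98) × (43/61) × (20/61) × (15/61) × (18/61) × (41/61) ≈ 0.00701618
common cold: (15/98) × (2/15) × (14/15) × (14/15) × (11/15) × (5/15) ≈ 0.00434568
P(allergy | x) = 0.00701618 / 0.0113954008 ≈ 0.616

0.616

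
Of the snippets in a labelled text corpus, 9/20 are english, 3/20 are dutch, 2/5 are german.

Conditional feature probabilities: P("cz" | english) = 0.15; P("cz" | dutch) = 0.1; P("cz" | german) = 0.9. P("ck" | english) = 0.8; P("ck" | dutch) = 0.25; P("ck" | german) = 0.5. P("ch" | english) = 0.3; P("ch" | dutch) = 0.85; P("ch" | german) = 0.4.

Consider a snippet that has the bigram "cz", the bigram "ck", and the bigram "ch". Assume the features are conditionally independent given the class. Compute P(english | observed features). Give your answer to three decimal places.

0.177

english: 0.45 × 0.15 × 0.8 × 0.3 = 0.0162
dutch: 0.15 × 0.1 × 0.25 × 0.85 = 0.0031875
german: 0.4 × 0.9 × 0.5 × 0.4 = 0.072
P(english | x) = 0.0162 / 0.0913875 ≈ 0.177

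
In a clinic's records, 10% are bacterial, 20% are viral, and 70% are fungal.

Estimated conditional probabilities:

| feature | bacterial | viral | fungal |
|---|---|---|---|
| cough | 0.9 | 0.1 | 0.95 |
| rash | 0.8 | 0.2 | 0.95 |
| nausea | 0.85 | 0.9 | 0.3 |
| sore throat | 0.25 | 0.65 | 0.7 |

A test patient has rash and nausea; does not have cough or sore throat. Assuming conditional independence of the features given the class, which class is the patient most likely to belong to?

viral

bacterial: 0.1 × (1−0.9) × 0.8 × 0.85 × (1−0.25) = 0.0051
viral: 0.2 × (1−0.1) × 0.2 × 0.9 × (1−0.65) = 0.01134
fungal: 0.7 × (1−0.95) × 0.95 × 0.3 × (1−0.7) = 0.0029925
Highest score → viral.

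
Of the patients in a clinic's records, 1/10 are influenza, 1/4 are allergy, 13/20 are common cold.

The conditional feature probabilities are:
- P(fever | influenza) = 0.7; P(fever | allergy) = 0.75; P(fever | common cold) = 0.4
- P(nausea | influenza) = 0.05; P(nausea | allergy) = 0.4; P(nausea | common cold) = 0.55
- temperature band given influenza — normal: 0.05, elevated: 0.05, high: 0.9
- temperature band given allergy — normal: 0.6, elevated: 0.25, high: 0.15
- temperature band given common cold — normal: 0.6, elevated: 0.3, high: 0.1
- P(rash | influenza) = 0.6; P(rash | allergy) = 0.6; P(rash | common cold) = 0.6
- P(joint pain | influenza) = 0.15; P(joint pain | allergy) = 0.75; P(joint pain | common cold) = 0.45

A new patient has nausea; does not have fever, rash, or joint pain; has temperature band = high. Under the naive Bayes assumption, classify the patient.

common cold

influenza: 0.1 × (1−0.7) × 0.05 × 0.9 × (1−0.6) × (1−0.15) = 0.000459
allergy: 0.25 × (1−0.75) × 0.4 × 0.15 × (1−0.6) × (1−0.75) = 0.000375
common cold: 0.65 × (1−0.4) × 0.55 × 0.1 × (1−0.6) × (1−0.45) = 0.004719
Highest score → common cold.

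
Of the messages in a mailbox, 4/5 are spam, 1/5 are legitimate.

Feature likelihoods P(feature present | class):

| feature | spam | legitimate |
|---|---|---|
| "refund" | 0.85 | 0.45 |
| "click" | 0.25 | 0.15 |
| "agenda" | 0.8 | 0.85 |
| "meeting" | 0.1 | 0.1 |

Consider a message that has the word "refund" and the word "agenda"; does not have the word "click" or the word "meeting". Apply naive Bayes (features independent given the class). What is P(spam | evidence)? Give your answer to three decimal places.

0.863

spam: 0.8 × 0.85 × (1−0.25) × 0.8 × (1−0.1) = 0.3672
legitimate: 0.2 × 0.45 × (1−0.15) × 0.85 × (1−0.1) = 0.0585225
P(spam | x) = 0.3672 / 0.4257225 ≈ 0.863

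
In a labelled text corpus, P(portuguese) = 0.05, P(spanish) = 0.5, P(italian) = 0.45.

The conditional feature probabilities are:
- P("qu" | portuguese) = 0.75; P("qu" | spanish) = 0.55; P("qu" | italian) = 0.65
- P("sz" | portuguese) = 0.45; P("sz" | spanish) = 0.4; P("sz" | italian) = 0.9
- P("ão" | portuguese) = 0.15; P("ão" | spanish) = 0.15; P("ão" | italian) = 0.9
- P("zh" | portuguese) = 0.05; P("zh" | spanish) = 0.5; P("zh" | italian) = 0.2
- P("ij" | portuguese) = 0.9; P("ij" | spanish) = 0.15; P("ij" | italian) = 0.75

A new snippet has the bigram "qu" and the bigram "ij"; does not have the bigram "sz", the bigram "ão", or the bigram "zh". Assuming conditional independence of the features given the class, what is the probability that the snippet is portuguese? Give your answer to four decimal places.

portuguese: 0.05 × 0.75 × (1−0.45) × (1−0.15) × (1−0.05) × 0.9 = 0.01498921875
spanish: 0.5 × 0.55 × (1−0.4) × (1−0.15) × (1−0.5) × 0.15 = 0.01051875
italian: 0.45 × 0.65 × (1−0.9) × (1−0.9) × (1−0.2) × 0.75 = 0.001755
P(portuguese | x) = 0.01498921875 / 0.02726296875 ≈ 0.5498

0.5498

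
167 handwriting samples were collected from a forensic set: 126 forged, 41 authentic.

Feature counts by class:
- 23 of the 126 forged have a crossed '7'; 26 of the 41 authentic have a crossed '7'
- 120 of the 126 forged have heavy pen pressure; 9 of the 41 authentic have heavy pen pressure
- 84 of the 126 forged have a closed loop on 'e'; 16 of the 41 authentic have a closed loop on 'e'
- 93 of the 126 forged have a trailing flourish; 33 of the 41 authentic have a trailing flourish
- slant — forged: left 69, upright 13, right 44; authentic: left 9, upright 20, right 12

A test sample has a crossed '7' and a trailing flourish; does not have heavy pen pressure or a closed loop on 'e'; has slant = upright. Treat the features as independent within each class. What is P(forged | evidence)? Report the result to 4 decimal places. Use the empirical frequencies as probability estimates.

0.0057

forged: (126/167) × (23/126) × (6/126) × (42/126) × (93/126) × (13/126) ≈ 0.000166478
authentic: (41/167) × (26/41) × (32/41) × (25/41) × (33/41) × (20/41) ≈ 0.0290908
P(forged | x) = 0.000166478 / 0.029257278 ≈ 0.0057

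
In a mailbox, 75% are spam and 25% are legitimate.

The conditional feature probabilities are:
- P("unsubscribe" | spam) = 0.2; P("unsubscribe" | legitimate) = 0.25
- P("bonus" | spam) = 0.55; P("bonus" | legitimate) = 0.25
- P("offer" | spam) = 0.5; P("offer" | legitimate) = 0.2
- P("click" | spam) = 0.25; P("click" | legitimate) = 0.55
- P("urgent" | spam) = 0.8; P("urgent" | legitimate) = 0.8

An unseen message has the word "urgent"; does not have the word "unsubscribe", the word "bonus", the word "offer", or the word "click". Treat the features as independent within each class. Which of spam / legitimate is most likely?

spam: 0.75 × (1−0.2) × (1−0.55) × (1−0.5) × (1−0.25) × 0.8 = 0.081
legitimate: 0.25 × (1−0.25) × (1−0.25) × (1−0.2) × (1−0.55) × 0.8 = 0.0405
Highest score → spam.

spam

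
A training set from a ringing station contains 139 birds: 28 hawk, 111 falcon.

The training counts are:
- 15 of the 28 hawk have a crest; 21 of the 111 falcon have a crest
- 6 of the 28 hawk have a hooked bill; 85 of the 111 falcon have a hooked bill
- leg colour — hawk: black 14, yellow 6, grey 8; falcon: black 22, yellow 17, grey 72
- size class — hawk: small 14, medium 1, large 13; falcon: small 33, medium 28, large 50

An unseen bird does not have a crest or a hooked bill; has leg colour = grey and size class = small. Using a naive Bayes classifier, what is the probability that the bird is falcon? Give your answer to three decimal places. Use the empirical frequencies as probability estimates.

hawk: (28/139) × (13/28) × (22/28) × (8/28) × (14/28) ≈ 0.0104977
falcon: (111/139) × (90/111) × (26/111) × (72/111) × (33/111) ≈ 0.0292468
P(falcon | x) = 0.0292468 / 0.0397445 ≈ 0.736

0.736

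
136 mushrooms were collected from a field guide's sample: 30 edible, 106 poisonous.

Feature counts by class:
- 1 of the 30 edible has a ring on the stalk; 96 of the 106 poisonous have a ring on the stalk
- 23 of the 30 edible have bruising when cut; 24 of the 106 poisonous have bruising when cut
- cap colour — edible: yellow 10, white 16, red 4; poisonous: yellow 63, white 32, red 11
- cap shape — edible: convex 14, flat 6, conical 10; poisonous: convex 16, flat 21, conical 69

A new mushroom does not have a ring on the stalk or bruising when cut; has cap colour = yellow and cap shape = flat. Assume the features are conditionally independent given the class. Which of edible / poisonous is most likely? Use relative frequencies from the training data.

edible: (30/136) × (29/30) × (7/30) × (10/30) × (6/30) ≈ 0.00331699
poisonous: (106/136) × (10/106) × (82/106) × (63/106) × (21/106) ≈ 0.00669757
Highest score → poisonous.

poisonous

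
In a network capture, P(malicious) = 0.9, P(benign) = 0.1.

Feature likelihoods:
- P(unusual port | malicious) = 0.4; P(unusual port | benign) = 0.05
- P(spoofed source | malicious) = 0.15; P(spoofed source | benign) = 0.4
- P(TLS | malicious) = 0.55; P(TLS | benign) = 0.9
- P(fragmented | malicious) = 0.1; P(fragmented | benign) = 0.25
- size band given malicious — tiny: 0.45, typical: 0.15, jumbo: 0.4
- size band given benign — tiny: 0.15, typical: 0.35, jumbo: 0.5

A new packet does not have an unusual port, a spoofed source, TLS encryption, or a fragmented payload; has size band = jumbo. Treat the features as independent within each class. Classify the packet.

malicious

malicious: 0.9 × (1−0.4) × (1−0.15) × (1−0.55) × (1−0.1) × 0.4 = 0.074358
benign: 0.1 × (1−0.05) × (1−0.4) × (1−0.9) × (1−0.25) × 0.5 = 0.0021375
Highest score → malicious.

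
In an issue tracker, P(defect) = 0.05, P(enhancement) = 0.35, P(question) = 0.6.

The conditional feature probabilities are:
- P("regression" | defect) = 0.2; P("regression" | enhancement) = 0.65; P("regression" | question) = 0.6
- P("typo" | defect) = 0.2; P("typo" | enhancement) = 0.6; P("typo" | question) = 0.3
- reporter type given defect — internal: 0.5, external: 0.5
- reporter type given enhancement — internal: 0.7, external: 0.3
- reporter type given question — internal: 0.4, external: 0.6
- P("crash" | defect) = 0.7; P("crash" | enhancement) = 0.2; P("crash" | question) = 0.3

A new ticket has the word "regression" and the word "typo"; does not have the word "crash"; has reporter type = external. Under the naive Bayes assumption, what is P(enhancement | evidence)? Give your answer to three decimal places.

0.418

defect: 0.05 × 0.2 × 0.2 × 0.5 × (1−0.7) = 0.0003
enhancement: 0.35 × 0.65 × 0.6 × 0.3 × (1−0.2) = 0.03276
question: 0.6 × 0.6 × 0.3 × 0.6 × (1−0.3) = 0.04536
P(enhancement | x) = 0.03276 / 0.07842 ≈ 0.418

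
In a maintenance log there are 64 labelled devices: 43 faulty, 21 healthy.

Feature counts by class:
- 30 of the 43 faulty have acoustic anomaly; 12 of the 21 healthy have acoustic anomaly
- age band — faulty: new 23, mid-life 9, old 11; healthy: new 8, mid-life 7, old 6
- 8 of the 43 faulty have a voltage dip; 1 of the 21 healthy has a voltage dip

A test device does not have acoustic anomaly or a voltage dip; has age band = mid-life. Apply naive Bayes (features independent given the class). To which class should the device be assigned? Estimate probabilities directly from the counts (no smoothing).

healthy

faulty: (43/64) × (13/43) × (9/43) × (35/43) ≈ 0.0346049
healthy: (21/64) × (9/21) × (7/21) × (20/21) ≈ 0.0446429
Highest score → healthy.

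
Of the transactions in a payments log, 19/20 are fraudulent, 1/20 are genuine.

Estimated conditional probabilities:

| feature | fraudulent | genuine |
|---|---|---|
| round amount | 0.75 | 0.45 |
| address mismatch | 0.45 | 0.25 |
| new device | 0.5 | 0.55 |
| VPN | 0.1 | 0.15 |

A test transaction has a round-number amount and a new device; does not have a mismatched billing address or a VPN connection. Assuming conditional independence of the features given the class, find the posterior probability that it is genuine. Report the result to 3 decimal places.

fraudulent: 0.95 × 0.75 × (1−0.45) × 0.5 × (1−0.1) = 0.17634375
genuine: 0.05 × 0.45 × (1−0.25) × 0.55 × (1−0.15) = 0.0078890625
P(genuine | x) = 0.0078890625 / 0.1842328125 ≈ 0.043

0.043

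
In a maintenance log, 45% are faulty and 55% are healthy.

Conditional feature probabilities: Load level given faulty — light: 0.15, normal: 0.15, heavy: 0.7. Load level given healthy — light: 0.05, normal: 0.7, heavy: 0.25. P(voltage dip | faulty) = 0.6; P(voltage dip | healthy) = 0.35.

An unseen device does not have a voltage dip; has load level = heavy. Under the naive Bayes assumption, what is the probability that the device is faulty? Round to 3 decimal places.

0.585

faulty: 0.45 × 0.7 × (1−0.6) = 0.126
healthy: 0.55 × 0.25 × (1−0.35) = 0.089375
P(faulty | x) = 0.126 / 0.215375 ≈ 0.585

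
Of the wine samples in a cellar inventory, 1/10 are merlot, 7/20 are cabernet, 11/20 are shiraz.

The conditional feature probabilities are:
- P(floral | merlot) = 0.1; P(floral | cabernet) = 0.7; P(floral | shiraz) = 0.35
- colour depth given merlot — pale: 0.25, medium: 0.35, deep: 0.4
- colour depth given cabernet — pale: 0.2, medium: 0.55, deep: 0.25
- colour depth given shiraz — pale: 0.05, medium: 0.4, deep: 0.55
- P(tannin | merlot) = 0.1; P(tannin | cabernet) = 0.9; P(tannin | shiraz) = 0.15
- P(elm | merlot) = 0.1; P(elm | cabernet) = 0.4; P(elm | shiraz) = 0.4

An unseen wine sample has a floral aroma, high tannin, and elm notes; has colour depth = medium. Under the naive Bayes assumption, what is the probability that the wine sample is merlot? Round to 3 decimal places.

0.001

merlot: 0.1 × 0.1 × 0.35 × 0.1 × 0.1 = 0.000035
cabernet: 0.35 × 0.7 × 0.55 × 0.9 × 0.4 = 0.04851
shiraz: 0.55 × 0.35 × 0.4 × 0.15 × 0.4 = 0.00462
P(merlot | x) = 0.000035 / 0.053165 ≈ 0.001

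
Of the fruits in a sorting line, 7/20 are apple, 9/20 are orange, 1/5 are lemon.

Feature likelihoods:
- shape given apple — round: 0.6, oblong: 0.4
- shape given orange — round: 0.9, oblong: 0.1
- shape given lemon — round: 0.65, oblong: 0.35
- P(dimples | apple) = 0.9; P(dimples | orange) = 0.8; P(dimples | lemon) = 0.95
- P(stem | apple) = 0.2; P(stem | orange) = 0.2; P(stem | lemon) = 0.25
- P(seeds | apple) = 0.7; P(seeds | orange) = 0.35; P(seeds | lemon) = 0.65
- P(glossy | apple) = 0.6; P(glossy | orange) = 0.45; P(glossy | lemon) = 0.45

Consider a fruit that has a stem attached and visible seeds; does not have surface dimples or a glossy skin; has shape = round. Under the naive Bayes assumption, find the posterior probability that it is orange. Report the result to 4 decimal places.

apple: 0.35 × 0.6 × (1−0.9) × 0.2 × 0.7 × (1−0.6) = 0.001176
orange: 0.45 × 0.9 × (1−0.8) × 0.2 × 0.35 × (1−0.45) = 0.0031185
lemon: 0.2 × 0.65 × (1−0.95) × 0.25 × 0.65 × (1−0.45) = 0.0005809375
P(orange | x) = 0.0031185 / 0.0048754375 ≈ 0.6396

0.6396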